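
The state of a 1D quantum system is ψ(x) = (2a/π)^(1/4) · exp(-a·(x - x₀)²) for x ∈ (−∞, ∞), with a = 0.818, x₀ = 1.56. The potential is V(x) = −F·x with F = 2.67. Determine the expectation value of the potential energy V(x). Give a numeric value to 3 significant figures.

-4.17

⟨V⟩ = ∫ V(x)·|ψ|² dx.
Gaussian moments (u = x − x₀): ∫u^(2j)·e^(−2au²) du = (2j−1)!!/(4a)^j · √(π/(2a)), odd powers integrate to 0; here √(π/(2a)) = 1.3857.
⟨V⟩ = -4.1652.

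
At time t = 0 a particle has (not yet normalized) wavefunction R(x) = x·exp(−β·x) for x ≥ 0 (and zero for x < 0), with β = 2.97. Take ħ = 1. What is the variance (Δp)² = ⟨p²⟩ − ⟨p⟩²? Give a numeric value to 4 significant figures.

8.821

Compute ⟨p⟩ and ⟨p²⟩ separately; (Δp)² = ⟨p²⟩ − ⟨p⟩².
Differentiate x·exp(−β·x) with the product rule; every integrand then reduces to terms xʲ·e^(−2βx) on [0, ∞), with ∫₀^∞ xʲ·e^(−2βx) dx = j!/(2β)^(j+1).
Normalization: ∫|R|² dx = 0.0095427.
⟨p⟩ = 0.0000 and ⟨p²⟩ = 8.8209.
(Δp)² = 8.8209 − (0.0000)² = 8.8209.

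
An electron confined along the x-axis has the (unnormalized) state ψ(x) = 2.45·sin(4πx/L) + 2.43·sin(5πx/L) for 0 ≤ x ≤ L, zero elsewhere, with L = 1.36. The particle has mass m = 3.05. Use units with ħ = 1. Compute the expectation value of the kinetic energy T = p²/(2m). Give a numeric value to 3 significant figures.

17.9

T = −(ħ²/2m) d²/dx², so ⟨T⟩ = −(ħ²/2m) ∫ ψ*·ψ'' dx / ∫|ψ|² dx; with m = 3.05.
d²/dx² sin(jπx/L) = −(jπ/L)²·sin(jπx/L); on 0 ≤ x ≤ L, ∫sin²(jπx/L) dx = L/2 and ∫sin(jπx/L)·sin(lπx/L) dx = 0 for j ≠ l, so only diagonal terms survive in ∫|ψ|² and ∫ψ·ψ″; ∫ψ·ψ′ dx = [ψ²/2] between the walls = 0.
State is unnormalized: ∫|ψ|² dx = 8.0970, and ∫ψ*·(−ħ²/2m · ψ'') dx = 144.94, so ⟨T⟩ = 144.94 / 8.0970.
⟨T⟩ = 17.900.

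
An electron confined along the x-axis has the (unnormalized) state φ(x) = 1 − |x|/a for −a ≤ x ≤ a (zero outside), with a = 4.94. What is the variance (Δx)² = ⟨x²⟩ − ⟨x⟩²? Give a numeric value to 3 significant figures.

2.44

Compute ⟨x⟩ and ⟨x²⟩ separately, then (Δx)² = ⟨x²⟩ − ⟨x⟩².
φ is even, so ∫ over [−a, a] = 2∫₀ᵃ with φ = 1 − x/a there: ∫₀ᵃ (1 − x/a)² dx = a/3, ∫₀ᵃ x²(1 − x/a)² dx = a³/30, ∫₀ᵃ x⁴(1 − x/a)² dx = a⁵/105.
Normalization: ∫|φ|² dx = 3.2933.
⟨x⟩ = 0.0000 and ⟨x²⟩ = 2.4404.
(Δx)² = 2.4404 − (0.0000)² = 2.4404.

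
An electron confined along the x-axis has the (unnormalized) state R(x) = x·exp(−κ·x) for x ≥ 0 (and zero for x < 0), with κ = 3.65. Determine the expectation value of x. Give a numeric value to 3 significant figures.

0.411

⟨x⟩ = ∫ x·|R|² dx / ∫|R|² dx (integrals over the domain).
Every integrand reduces to terms xʲ·e^(−2κx) on [0, ∞); use ∫₀^∞ xʲ·e^(−2κx) dx = j!/(2κ)^(j+1).
State is unnormalized: ∫|R|² dx = 0.0051412, and ∫R*·x·R dx = 0.0021128, so ⟨x⟩ = 0.0021128 / 0.0051412.
⟨x⟩ = 0.41096.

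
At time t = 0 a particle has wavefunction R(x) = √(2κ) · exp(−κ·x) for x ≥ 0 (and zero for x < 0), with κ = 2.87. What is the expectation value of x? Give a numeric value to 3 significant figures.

0.174

⟨x⟩ = ∫ x·|R|² dx (integrals over the domain).
Every integrand reduces to terms xʲ·e^(−2κx) on [0, ∞); use ∫₀^∞ xʲ·e^(−2κx) dx = j!/(2κ)^(j+1).
⟨x⟩ = 0.17422.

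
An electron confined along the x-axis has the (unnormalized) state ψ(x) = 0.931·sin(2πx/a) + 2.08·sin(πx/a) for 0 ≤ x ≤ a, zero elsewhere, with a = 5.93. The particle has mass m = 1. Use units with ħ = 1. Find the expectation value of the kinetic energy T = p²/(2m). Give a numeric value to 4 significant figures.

0.2106

T = −(ħ²/2m) d²/dx², so ⟨T⟩ = −(ħ²/2m) ∫ ψ*·ψ'' dx / ∫|ψ|² dx; with m = 1.
d²/dx² sin(jπx/a) = −(jπ/a)²·sin(jπx/a); on 0 ≤ x ≤ a, ∫sin²(jπx/a) dx = a/2 and ∫sin(jπx/a)·sin(lπx/a) dx = 0 for j ≠ l, so only diagonal terms survive in ∫|ψ|² and ∫ψ·ψ″; ∫ψ·ψ′ dx = [ψ²/2] between the walls = 0.
State is unnormalized: ∫|ψ|² dx = 15.398, and ∫ψ*·(−ħ²/2m · ψ'') dx = 3.2428, so ⟨T⟩ = 3.2428 / 15.398.
⟨T⟩ = 0.21060.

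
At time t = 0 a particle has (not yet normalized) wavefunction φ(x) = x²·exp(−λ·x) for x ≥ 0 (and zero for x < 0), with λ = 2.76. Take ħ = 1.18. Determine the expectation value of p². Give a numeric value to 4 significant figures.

p² φ = −ħ² d²φ/dx²; ⟨p²⟩ = −ħ² ∫ φ*·φ'' dx / ∫|φ|² dx.
Differentiate x²·exp(−λ·x) with the product rule; every integrand then reduces to terms xʲ·e^(−2λx) on [0, ∞), with ∫₀^∞ xʲ·e^(−2λx) dx = j!/(2λ)^(j+1).
State is unnormalized: ∫|φ|² dx = 0.0046829, and ∫φ*·(−ħ² φ'') dx = 0.016557, so ⟨p²⟩ = 0.016557 / 0.0046829.
⟨p²⟩ = 3.5356.

3.536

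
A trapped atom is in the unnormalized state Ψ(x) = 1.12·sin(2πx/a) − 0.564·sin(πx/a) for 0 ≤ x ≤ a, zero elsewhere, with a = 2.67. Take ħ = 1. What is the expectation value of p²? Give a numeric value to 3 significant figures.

4.70

p² Ψ = −ħ² d²Ψ/dx²; ⟨p²⟩ = −ħ² ∫ Ψ*·Ψ'' dx / ∫|Ψ|² dx.
d²/dx² sin(jπx/a) = −(jπ/a)²·sin(jπx/a); on 0 ≤ x ≤ a, ∫sin²(jπx/a) dx = a/2 and ∫sin(jπx/a)·sin(lπx/a) dx = 0 for j ≠ l, so only diagonal terms survive in ∫|Ψ|² and ∫Ψ·Ψ″; ∫Ψ·Ψ′ dx = [Ψ²/2] between the walls = 0.
State is unnormalized: ∫|Ψ|² dx = 2.0993, and ∫Ψ*·(−ħ² Ψ'') dx = 9.8616, so ⟨p²⟩ = 9.8616 / 2.0993.
⟨p²⟩ = 4.6976.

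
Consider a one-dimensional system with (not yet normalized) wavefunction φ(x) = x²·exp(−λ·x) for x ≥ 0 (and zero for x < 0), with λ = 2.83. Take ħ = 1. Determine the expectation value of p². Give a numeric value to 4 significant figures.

p² φ = −ħ² d²φ/dx²; ⟨p²⟩ = −ħ² ∫ φ*·φ'' dx / ∫|φ|² dx.
Differentiate x²·exp(−λ·x) with the product rule; every integrand then reduces to terms xʲ·e^(−2λx) on [0, ∞), with ∫₀^∞ xʲ·e^(−2λx) dx = j!/(2λ)^(j+1).
State is unnormalized: ∫|φ|² dx = 0.0041317, and ∫φ*·(−ħ² φ'') dx = 0.011030, so ⟨p²⟩ = 0.011030 / 0.0041317.
⟨p²⟩ = 2.6696.

2.670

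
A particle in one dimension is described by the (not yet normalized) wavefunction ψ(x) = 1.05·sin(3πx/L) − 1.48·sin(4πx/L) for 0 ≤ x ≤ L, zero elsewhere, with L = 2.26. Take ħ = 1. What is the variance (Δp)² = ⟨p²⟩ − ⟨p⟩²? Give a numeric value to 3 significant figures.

Compute ⟨p⟩ and ⟨p²⟩ separately; (Δp)² = ⟨p²⟩ − ⟨p⟩².
d²/dx² sin(jπx/L) = −(jπ/L)²·sin(jπx/L); on 0 ≤ x ≤ L, ∫sin²(jπx/L) dx = L/2 and ∫sin(jπx/L)·sin(lπx/L) dx = 0 for j ≠ l, so only diagonal terms survive in ∫|ψ|² and ∫ψ·ψ″; ∫ψ·ψ′ dx = [ψ²/2] between the walls = 0.
Normalization: ∫|ψ|² dx = 3.7210.
⟨p⟩ = 0.0000 and ⟨p²⟩ = 26.389.
(Δp)² = 26.389 − (0.0000)² = 26.389.

26.4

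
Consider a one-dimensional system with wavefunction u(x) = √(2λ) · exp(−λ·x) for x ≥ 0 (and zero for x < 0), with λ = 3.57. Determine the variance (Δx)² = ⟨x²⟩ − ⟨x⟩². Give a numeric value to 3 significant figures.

0.0196

Compute ⟨x⟩ and ⟨x²⟩ separately, then (Δx)² = ⟨x²⟩ − ⟨x⟩².
Every integrand reduces to terms xʲ·e^(−2λx) on [0, ∞); use ∫₀^∞ xʲ·e^(−2λx) dx = j!/(2λ)^(j+1).
⟨x⟩ = 0.14006 and ⟨x²⟩ = 0.039231.
(Δx)² = 0.039231 − (0.14006)² = 0.019616.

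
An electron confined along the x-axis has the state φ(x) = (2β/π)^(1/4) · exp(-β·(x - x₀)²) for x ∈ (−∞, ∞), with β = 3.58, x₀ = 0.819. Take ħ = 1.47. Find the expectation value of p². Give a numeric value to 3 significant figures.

7.74

p² φ = −ħ² d²φ/dx²; ⟨p²⟩ = −ħ² ∫ φ*·φ'' dx.
Gaussian moments (u = x − x₀): ∫u^(2j)·e^(−2βu²) du = (2j−1)!!/(4β)^j · √(π/(2β)), odd powers integrate to 0; here √(π/(2β)) = 0.66240. Derivatives: d/dx e^(−βu²) = −2βu·e^(−βu²), d²/dx² e^(−βu²) = (4β²u² − 2β)·e^(−βu²).
⟨p²⟩ = 7.7360.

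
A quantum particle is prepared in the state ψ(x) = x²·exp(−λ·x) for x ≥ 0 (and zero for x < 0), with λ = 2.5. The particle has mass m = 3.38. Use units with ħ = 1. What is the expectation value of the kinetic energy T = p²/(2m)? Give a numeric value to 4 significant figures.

T = −(ħ²/2m) d²/dx², so ⟨T⟩ = −(ħ²/2m) ∫ ψ*·ψ'' dx / ∫|ψ|² dx; with m = 3.38.
Differentiate x²·exp(−λ·x) with the product rule; every integrand then reduces to terms xʲ·e^(−2λx) on [0, ∞), with ∫₀^∞ xʲ·e^(−2λx) dx = j!/(2λ)^(j+1).
State is unnormalized: ∫|ψ|² dx = 0.0076800, and ∫ψ*·(−ħ²/2m · ψ'') dx = 0.0023669, so ⟨T⟩ = 0.0023669 / 0.0076800.
⟨T⟩ = 0.30819.

0.3082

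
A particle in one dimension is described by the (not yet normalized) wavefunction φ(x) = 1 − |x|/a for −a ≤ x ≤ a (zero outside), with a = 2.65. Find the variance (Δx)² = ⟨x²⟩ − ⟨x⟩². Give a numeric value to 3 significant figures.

0.702

Compute ⟨x⟩ and ⟨x²⟩ separately, then (Δx)² = ⟨x²⟩ − ⟨x⟩².
φ is even, so ∫ over [−a, a] = 2∫₀ᵃ with φ = 1 − x/a there: ∫₀ᵃ (1 − x/a)² dx = a/3, ∫₀ᵃ x²(1 − x/a)² dx = a³/30, ∫₀ᵃ x⁴(1 − x/a)² dx = a⁵/105.
Normalization: ∫|φ|² dx = 1.7667.
⟨x⟩ = 0.0000 and ⟨x²⟩ = 0.70225.
(Δx)² = 0.70225 − (0.0000)² = 0.70225.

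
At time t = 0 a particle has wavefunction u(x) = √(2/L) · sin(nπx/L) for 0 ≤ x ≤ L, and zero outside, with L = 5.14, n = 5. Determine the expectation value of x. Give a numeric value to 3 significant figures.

2.57

⟨x⟩ = ∫ x·|u|² dx (integrals over the domain).
With sin²θ = (1 − cos2θ)/2 on 0 ≤ x ≤ L: ∫sin²(nπx/L) dx = L/2, ∫x·sin²(nπx/L) dx = L²/4, ∫x²·sin²(nπx/L) dx = L³·(1/6 − 1/(4n²π²)); higher powers xᵏ the same way, integrating xᵏ·cos(2nπx/L) by parts.
⟨x⟩ = 2.5700.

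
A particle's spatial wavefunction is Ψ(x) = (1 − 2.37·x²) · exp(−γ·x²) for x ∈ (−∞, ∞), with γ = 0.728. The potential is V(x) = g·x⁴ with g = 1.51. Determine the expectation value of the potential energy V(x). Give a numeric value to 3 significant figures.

6.31

⟨V⟩ = ∫ V(x)·|Ψ|² dx / ∫|Ψ|² dx.
Expand each integrand as polynomial × e^(−2γx²) and use ∫x^(2j)·e^(−2γx²) dx = (2j−1)!!/(4γ)^j · √(π/(2γ)), odd powers → 0; here √(π/(2γ)) = 1.4689.
State is unnormalized: ∫|Ψ|² dx = 1.9969, and ∫Ψ*·V(x)·Ψ dx = 12.591, so ⟨V⟩ = 12.591 / 1.9969.
⟨V⟩ = 6.3052.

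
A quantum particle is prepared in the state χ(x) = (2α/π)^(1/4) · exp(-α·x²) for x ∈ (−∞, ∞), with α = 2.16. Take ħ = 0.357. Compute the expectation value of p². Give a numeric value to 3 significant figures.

p² χ = −ħ² d²χ/dx²; ⟨p²⟩ = −ħ² ∫ χ*·χ'' dx.
Gaussian moments: ∫x^(2j)·e^(−2αx²) dx = (2j−1)!!/(4α)^j · √(π/(2α)), odd powers integrate to 0; here √(π/(2α)) = 0.85277. Derivatives: d/dx e^(−αx²) = −2αx·e^(−αx²), d²/dx² e^(−αx²) = (4α²x² − 2α)·e^(−αx²).
⟨p²⟩ = 0.27529.

0.275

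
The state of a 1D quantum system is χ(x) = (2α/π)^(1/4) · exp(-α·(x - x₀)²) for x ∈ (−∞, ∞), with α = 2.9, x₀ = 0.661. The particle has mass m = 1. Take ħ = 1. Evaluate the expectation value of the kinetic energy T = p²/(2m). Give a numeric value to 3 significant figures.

1.45

T = −(ħ²/2m) d²/dx², so ⟨T⟩ = −(ħ²/2m) ∫ χ*·χ'' dx; with m = 1.
Gaussian moments (u = x − x₀): ∫u^(2j)·e^(−2αu²) du = (2j−1)!!/(4α)^j · √(π/(2α)), odd powers integrate to 0; here √(π/(2α)) = 0.73597. Derivatives: d/dx e^(−αu²) = −2αu·e^(−αu²), d²/dx² e^(−αu²) = (4α²u² − 2α)·e^(−αu²).
⟨T⟩ = 1.4500.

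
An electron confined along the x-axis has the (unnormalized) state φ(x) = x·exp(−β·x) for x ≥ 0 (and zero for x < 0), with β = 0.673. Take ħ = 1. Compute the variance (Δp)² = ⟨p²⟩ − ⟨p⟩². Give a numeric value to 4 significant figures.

0.4529

Compute ⟨p⟩ and ⟨p²⟩ separately; (Δp)² = ⟨p²⟩ − ⟨p⟩².
Differentiate x·exp(−β·x) with the product rule; every integrand then reduces to terms xʲ·e^(−2βx) on [0, ∞), with ∫₀^∞ xʲ·e^(−2βx) dx = j!/(2β)^(j+1).
Normalization: ∫|φ|² dx = 0.82015.
⟨p⟩ = 0.0000 and ⟨p²⟩ = 0.45293.
(Δp)² = 0.45293 − (0.0000)² = 0.45293.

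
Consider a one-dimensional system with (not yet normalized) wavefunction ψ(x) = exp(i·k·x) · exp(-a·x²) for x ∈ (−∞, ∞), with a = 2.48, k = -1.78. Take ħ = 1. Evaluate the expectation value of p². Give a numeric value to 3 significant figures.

p² ψ = −ħ² d²ψ/dx²; ⟨p²⟩ = −ħ² ∫ ψ*·ψ'' dx / ∫|ψ|² dx.
Gaussian moments: ∫x^(2j)·e^(−2ax²) dx = (2j−1)!!/(4a)^j · √(π/(2a)), odd powers integrate to 0; here √(π/(2a)) = 0.79586. Derivatives: ψ′ = (ik − 2ax)·ψ, ψ″ = ((ik − 2ax)² − 2a)·ψ; the odd-in-x pieces drop out.
State is unnormalized: ∫|ψ|² dx = 0.79586, and ∫ψ*·(−ħ² ψ'') dx = 4.4953, so ⟨p²⟩ = 4.4953 / 0.79586.
⟨p²⟩ = 5.6484.

5.65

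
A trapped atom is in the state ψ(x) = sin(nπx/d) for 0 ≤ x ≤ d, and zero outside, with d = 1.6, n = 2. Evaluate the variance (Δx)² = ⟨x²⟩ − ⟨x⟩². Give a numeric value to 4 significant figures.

0.1809

Compute ⟨x⟩ and ⟨x²⟩ separately, then (Δx)² = ⟨x²⟩ − ⟨x⟩².
With sin²θ = (1 − cos2θ)/2 on 0 ≤ x ≤ d: ∫sin²(nπx/d) dx = d/2, ∫x·sin²(nπx/d) dx = d²/4, ∫x²·sin²(nπx/d) dx = d³·(1/6 − 1/(4n²π²)); higher powers xᵏ the same way, integrating xᵏ·cos(2nπx/d) by parts.
Normalization: ∫|ψ|² dx = 0.80000.
⟨x⟩ = 0.80000 and ⟨x²⟩ = 0.82091.
(Δx)² = 0.82091 − (0.80000)² = 0.18091.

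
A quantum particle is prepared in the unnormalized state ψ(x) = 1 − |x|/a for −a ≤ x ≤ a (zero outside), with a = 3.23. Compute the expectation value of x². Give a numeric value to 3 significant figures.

⟨x²⟩ = ∫ x²·|ψ|² dx / ∫|ψ|² dx (integrals over the domain).
ψ is even, so ∫ over [−a, a] = 2∫₀ᵃ with ψ = 1 − x/a there: ∫₀ᵃ (1 − x/a)² dx = a/3, ∫₀ᵃ x²(1 − x/a)² dx = a³/30, ∫₀ᵃ x⁴(1 − x/a)² dx = a⁵/105.
State is unnormalized: ∫|ψ|² dx = 2.1533, and ∫ψ*·x²·ψ dx = 2.2466, so ⟨x²⟩ = 2.2466 / 2.1533.
⟨x²⟩ = 1.0433.

1.04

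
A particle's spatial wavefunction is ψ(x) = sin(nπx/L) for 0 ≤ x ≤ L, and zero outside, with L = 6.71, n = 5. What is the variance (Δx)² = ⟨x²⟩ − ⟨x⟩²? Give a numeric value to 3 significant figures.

Compute ⟨x⟩ and ⟨x²⟩ separately, then (Δx)² = ⟨x²⟩ − ⟨x⟩².
With sin²θ = (1 − cos2θ)/2 on 0 ≤ x ≤ L: ∫sin²(nπx/L) dx = L/2, ∫x·sin²(nπx/L) dx = L²/4, ∫x²·sin²(nπx/L) dx = L³·(1/6 − 1/(4n²π²)); higher powers xᵏ the same way, integrating xᵏ·cos(2nπx/L) by parts.
Normalization: ∫|ψ|² dx = 3.3550.
⟨x⟩ = 3.3550 and ⟨x²⟩ = 14.917.
(Δx)² = 14.917 − (3.3550)² = 3.6608.

3.66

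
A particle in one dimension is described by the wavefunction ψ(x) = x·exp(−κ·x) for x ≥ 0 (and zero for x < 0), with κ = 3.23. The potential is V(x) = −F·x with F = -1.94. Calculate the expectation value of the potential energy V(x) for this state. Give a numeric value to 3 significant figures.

⟨V⟩ = ∫ V(x)·|ψ|² dx / ∫|ψ|² dx.
Every integrand reduces to terms xʲ·e^(−2κx) on [0, ∞); use ∫₀^∞ xʲ·e^(−2κx) dx = j!/(2κ)^(j+1).
State is unnormalized: ∫|ψ|² dx = 0.0074188, and ∫ψ*·V(x)·ψ dx = 0.0066838, so ⟨V⟩ = 0.0066838 / 0.0074188.
⟨V⟩ = 0.90093.

0.901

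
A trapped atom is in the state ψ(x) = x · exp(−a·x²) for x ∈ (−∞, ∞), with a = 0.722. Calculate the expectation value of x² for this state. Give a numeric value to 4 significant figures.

1.039

⟨x²⟩ = ∫ x²·|ψ|² dx / ∫|ψ|² dx (integrals over the domain).
Expand each integrand as polynomial × e^(−2ax²) and use ∫x^(2j)·e^(−2ax²) dx = (2j−1)!!/(4a)^j · √(π/(2a)), odd powers → 0; here √(π/(2a)) = 1.4750.
State is unnormalized: ∫|ψ|² dx = 0.51073, and ∫ψ*·x²·ψ dx = 0.53054, so ⟨x²⟩ = 0.53054 / 0.51073.
⟨x²⟩ = 1.0388.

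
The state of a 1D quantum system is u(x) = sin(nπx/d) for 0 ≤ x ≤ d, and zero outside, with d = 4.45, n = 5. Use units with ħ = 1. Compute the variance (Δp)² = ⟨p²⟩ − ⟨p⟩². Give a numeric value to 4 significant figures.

12.46

Compute ⟨p⟩ and ⟨p²⟩ separately; (Δp)² = ⟨p²⟩ − ⟨p⟩².
d/dx sin(nπx/d) = (nπ/d)·cos(nπx/d) and d²/dx² sin(nπx/d) = −(nπ/d)²·sin(nπx/d); on 0 ≤ x ≤ d, ∫sin²(nπx/d) dx = d/2 and ∫sin(nπx/d)·cos(nπx/d) dx = 0.
Normalization: ∫|u|² dx = 2.2250.
⟨p⟩ = 0.0000 and ⟨p²⟩ = 12.460.
(Δp)² = 12.460 − (0.0000)² = 12.460.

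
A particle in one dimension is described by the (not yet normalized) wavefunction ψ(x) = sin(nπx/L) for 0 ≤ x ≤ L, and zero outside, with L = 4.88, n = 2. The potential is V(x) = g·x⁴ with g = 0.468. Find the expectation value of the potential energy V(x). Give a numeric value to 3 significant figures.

46.6

⟨V⟩ = ∫ V(x)·|ψ|² dx / ∫|ψ|² dx.
With sin²θ = (1 − cos2θ)/2 on 0 ≤ x ≤ L: ∫sin²(nπx/L) dx = L/2, ∫x·sin²(nπx/L) dx = L²/4, ∫x²·sin²(nπx/L) dx = L³·(1/6 − 1/(4n²π²)); higher powers xᵏ the same way, integrating xᵏ·cos(2nπx/L) by parts.
State is unnormalized: ∫|ψ|² dx = 2.4400, and ∫ψ*·V(x)·ψ dx = 113.74, so ⟨V⟩ = 113.74 / 2.4400.
⟨V⟩ = 46.615.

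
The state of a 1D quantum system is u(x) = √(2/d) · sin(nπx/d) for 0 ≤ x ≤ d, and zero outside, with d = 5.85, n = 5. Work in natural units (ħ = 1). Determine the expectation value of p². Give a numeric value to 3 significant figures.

p² u = −ħ² d²u/dx²; ⟨p²⟩ = −ħ² ∫ u*·u'' dx.
d/dx sin(nπx/d) = (nπ/d)·cos(nπx/d) and d²/dx² sin(nπx/d) = −(nπ/d)²·sin(nπx/d); on 0 ≤ x ≤ d, ∫sin²(nπx/d) dx = d/2 and ∫sin(nπx/d)·cos(nπx/d) dx = 0.
⟨p²⟩ = 7.2099.

7.21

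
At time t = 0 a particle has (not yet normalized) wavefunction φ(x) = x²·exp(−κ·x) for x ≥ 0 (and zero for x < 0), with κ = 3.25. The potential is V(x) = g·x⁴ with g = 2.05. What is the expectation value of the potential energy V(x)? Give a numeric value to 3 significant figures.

1.93

⟨V⟩ = ∫ V(x)·|φ|² dx / ∫|φ|² dx.
Every integrand reduces to terms xʲ·e^(−2κx) on [0, ∞); use ∫₀^∞ xʲ·e^(−2κx) dx = j!/(2κ)^(j+1).
State is unnormalized: ∫|φ|² dx = 0.0020684, and ∫φ*·V(x)·φ dx = 0.0039907, so ⟨V⟩ = 0.0039907 / 0.0020684.
⟨V⟩ = 1.9293.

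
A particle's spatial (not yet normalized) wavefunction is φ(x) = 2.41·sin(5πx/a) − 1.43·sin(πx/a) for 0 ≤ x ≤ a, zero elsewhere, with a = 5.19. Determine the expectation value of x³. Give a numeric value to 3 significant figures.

⟨x³⟩ = ∫ x³·|φ|² dx / ∫|φ|² dx (integrals over the domain).
On 0 ≤ x ≤ a (j ≠ l): ∫sin²(jπx/a) dx = a/2, ∫sin(jπx/a)·sin(lπx/a) dx = 0; diagonal moments ∫x·sin²(jπx/a) dx = a²/4, ∫x²·sin²(jπx/a) dx = a³·(1/6 − 1/(4j²π²)); cross terms ∫x·sin(jπx/a)·sin(lπx/a) dx = 0 for j + l even and −4jla²/(π²(j² − l²)²) for j + l odd, ∫x²·sin(jπx/a)·sin(lπx/a) dx = (−1)^(j+l)·4jla³/(π²(j² − l²)²); higher powers the same way via product-to-sum and parts.
State is unnormalized: ∫|φ|² dx = 20.379, and ∫φ*·x³·φ dx = 623.05, so ⟨x³⟩ = 623.05 / 20.379.
⟨x³⟩ = 30.574.

30.6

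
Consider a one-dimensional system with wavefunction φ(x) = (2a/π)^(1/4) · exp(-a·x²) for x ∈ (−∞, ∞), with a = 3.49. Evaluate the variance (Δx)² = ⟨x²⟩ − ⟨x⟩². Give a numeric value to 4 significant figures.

0.07163

Compute ⟨x⟩ and ⟨x²⟩ separately, then (Δx)² = ⟨x²⟩ − ⟨x⟩².
Gaussian moments: ∫x^(2j)·e^(−2ax²) dx = (2j−1)!!/(4a)^j · √(π/(2a)), odd powers integrate to 0; here √(π/(2a)) = 0.67088.
⟨x⟩ = 0.0000 and ⟨x²⟩ = 0.071633.
(Δx)² = 0.071633 − (0.0000)² = 0.071633.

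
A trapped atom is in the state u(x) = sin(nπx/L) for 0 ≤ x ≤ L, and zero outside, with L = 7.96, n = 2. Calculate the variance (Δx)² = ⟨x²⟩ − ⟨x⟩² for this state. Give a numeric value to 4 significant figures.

4.478

Compute ⟨x⟩ and ⟨x²⟩ separately, then (Δx)² = ⟨x²⟩ − ⟨x⟩².
With sin²θ = (1 − cos2θ)/2 on 0 ≤ x ≤ L: ∫sin²(nπx/L) dx = L/2, ∫x·sin²(nπx/L) dx = L²/4, ∫x²·sin²(nπx/L) dx = L³·(1/6 − 1/(4n²π²)); higher powers xᵏ the same way, integrating xᵏ·cos(2nπx/L) by parts.
Normalization: ∫|u|² dx = 3.9800.
⟨x⟩ = 3.9800 and ⟨x²⟩ = 20.318.
(Δx)² = 20.318 − (3.9800)² = 4.4776.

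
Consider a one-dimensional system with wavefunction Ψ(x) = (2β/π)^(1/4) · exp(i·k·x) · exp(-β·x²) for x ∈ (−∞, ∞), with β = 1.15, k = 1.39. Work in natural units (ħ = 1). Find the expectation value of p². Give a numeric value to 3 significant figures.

3.08

p² Ψ = −ħ² d²Ψ/dx²; ⟨p²⟩ = −ħ² ∫ Ψ*·Ψ'' dx.
Gaussian moments: ∫x^(2j)·e^(−2βx²) dx = (2j−1)!!/(4β)^j · √(π/(2β)), odd powers integrate to 0; here √(π/(2β)) = 1.1687. Derivatives: Ψ′ = (ik − 2βx)·Ψ, Ψ″ = ((ik − 2βx)² − 2β)·Ψ; the odd-in-x pieces drop out.
⟨p²⟩ = 3.0821.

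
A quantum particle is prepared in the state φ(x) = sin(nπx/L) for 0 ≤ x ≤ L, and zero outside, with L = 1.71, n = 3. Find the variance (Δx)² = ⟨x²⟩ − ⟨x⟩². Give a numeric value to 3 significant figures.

Compute ⟨x⟩ and ⟨x²⟩ separately, then (Δx)² = ⟨x²⟩ − ⟨x⟩².
With sin²θ = (1 − cos2θ)/2 on 0 ≤ x ≤ L: ∫sin²(nπx/L) dx = L/2, ∫x·sin²(nπx/L) dx = L²/4, ∫x²·sin²(nπx/L) dx = L³·(1/6 − 1/(4n²π²)); higher powers xᵏ the same way, integrating xᵏ·cos(2nπx/L) by parts.
Normalization: ∫|φ|² dx = 0.85500.
⟨x⟩ = 0.85500 and ⟨x²⟩ = 0.95824.
(Δx)² = 0.95824 − (0.85500)² = 0.22722.

0.227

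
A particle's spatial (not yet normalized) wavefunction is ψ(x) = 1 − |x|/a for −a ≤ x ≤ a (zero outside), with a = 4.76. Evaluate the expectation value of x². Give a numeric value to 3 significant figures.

⟨x²⟩ = ∫ x²·|ψ|² dx / ∫|ψ|² dx (integrals over the domain).
ψ is even, so ∫ over [−a, a] = 2∫₀ᵃ with ψ = 1 − x/a there: ∫₀ᵃ (1 − x/a)² dx = a/3, ∫₀ᵃ x²(1 − x/a)² dx = a³/30, ∫₀ᵃ x⁴(1 − x/a)² dx = a⁵/105.
State is unnormalized: ∫|ψ|² dx = 3.1733, and ∫ψ*·x²·ψ dx = 7.1900, so ⟨x²⟩ = 7.1900 / 3.1733.
⟨x²⟩ = 2.2658.

2.27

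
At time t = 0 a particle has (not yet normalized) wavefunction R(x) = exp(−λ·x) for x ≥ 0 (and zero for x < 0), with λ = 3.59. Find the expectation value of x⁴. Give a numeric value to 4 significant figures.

0.009031

⟨x⁴⟩ = ∫ x⁴·|R|² dx / ∫|R|² dx (integrals over the domain).
Every integrand reduces to terms xʲ·e^(−2λx) on [0, ∞); use ∫₀^∞ xʲ·e^(−2λx) dx = j!/(2λ)^(j+1).
State is unnormalized: ∫|R|² dx = 0.13928, and ∫R*·x⁴·R dx = 0.0012577, so ⟨x⁴⟩ = 0.0012577 / 0.13928.
⟨x⁴⟩ = 0.0090305.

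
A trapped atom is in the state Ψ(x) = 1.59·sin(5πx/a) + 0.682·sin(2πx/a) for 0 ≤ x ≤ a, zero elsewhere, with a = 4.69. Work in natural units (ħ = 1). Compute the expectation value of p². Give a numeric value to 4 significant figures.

p² Ψ = −ħ² d²Ψ/dx²; ⟨p²⟩ = −ħ² ∫ Ψ*·Ψ'' dx / ∫|Ψ|² dx.
d²/dx² sin(jπx/a) = −(jπ/a)²·sin(jπx/a); on 0 ≤ x ≤ a, ∫sin²(jπx/a) dx = a/2 and ∫sin(jπx/a)·sin(lπx/a) dx = 0 for j ≠ l, so only diagonal terms survive in ∫|Ψ|² and ∫Ψ·Ψ″; ∫Ψ·Ψ′ dx = [Ψ²/2] between the walls = 0.
State is unnormalized: ∫|Ψ|² dx = 7.0191, and ∫Ψ*·(−ħ² Ψ'') dx = 68.459, so ⟨p²⟩ = 68.459 / 7.0191.
⟨p²⟩ = 9.7532.

9.753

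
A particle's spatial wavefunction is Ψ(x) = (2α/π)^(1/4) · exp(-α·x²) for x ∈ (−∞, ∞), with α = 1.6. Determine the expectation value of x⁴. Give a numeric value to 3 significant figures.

0.0732

⟨x⁴⟩ = ∫ x⁴·|Ψ|² dx (integrals over the domain).
Gaussian moments: ∫x^(2j)·e^(−2αx²) dx = (2j−1)!!/(4α)^j · √(π/(2α)), odd powers integrate to 0; here √(π/(2α)) = 0.99083.
⟨x⁴⟩ = 0.073242.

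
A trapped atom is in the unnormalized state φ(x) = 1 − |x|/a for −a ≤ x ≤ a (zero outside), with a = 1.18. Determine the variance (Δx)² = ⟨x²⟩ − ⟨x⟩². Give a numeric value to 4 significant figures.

0.1392

Compute ⟨x⟩ and ⟨x²⟩ separately, then (Δx)² = ⟨x²⟩ − ⟨x⟩².
φ is even, so ∫ over [−a, a] = 2∫₀ᵃ with φ = 1 − x/a there: ∫₀ᵃ (1 − x/a)² dx = a/3, ∫₀ᵃ x²(1 − x/a)² dx = a³/30, ∫₀ᵃ x⁴(1 − x/a)² dx = a⁵/105.
Normalization: ∫|φ|² dx = 0.78667.
⟨x⟩ = 0.0000 and ⟨x²⟩ = 0.13924.
(Δx)² = 0.13924 − (0.0000)² = 0.13924.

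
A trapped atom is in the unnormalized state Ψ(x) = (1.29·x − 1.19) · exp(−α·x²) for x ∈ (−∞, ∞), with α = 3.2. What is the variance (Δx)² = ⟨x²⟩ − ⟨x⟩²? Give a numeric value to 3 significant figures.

0.0672

Compute ⟨x⟩ and ⟨x²⟩ separately, then (Δx)² = ⟨x²⟩ − ⟨x⟩².
Expand each integrand as polynomial × e^(−2αx²) and use ∫x^(2j)·e^(−2αx²) dx = (2j−1)!!/(4α)^j · √(π/(2α)), odd powers → 0; here √(π/(2α)) = 0.70062.
Normalization: ∫|Ψ|² dx = 1.0832.
⟨x⟩ = -0.15514 and ⟨x²⟩ = 0.091264.
(Δx)² = 0.091264 − (-0.15514)² = 0.067196.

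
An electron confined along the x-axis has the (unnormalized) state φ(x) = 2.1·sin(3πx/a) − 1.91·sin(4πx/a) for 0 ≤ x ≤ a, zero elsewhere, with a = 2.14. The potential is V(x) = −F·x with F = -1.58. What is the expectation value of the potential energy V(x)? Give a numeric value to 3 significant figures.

⟨V⟩ = ∫ V(x)·|φ|² dx / ∫|φ|² dx.
On 0 ≤ x ≤ a (j ≠ l): ∫sin²(jπx/a) dx = a/2, ∫sin(jπx/a)·sin(lπx/a) dx = 0; diagonal moments ∫x·sin²(jπx/a) dx = a²/4, ∫x²·sin²(jπx/a) dx = a³·(1/6 − 1/(4j²π²)); cross terms ∫x·sin(jπx/a)·sin(lπx/a) dx = 0 for j + l even and −4jla²/(π²(j² − l²)²) for j + l odd, ∫x²·sin(jπx/a)·sin(lπx/a) dx = (−1)^(j+l)·4jla³/(π²(j² − l²)²); higher powers the same way via product-to-sum and parts.
State is unnormalized: ∫|φ|² dx = 8.6222, and ∫φ*·V(x)·φ dx = 20.338, so ⟨V⟩ = 20.338 / 8.6222.
⟨V⟩ = 2.3588.

2.36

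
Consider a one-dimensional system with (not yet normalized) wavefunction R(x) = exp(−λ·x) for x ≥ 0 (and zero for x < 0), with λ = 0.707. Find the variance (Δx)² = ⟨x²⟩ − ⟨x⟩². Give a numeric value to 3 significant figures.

Compute ⟨x⟩ and ⟨x²⟩ separately, then (Δx)² = ⟨x²⟩ − ⟨x⟩².
Every integrand reduces to terms xʲ·e^(−2λx) on [0, ∞); use ∫₀^∞ xʲ·e^(−2λx) dx = j!/(2λ)^(j+1).
Normalization: ∫|R|² dx = 0.70721.
⟨x⟩ = 0.70721 and ⟨x²⟩ = 1.0003.
(Δx)² = 1.0003 − (0.70721)² = 0.50015.

0.500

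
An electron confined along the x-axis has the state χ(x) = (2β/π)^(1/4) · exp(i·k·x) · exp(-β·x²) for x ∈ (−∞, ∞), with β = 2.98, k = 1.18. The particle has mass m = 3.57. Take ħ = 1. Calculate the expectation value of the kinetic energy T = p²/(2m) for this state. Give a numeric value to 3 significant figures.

0.612

T = −(ħ²/2m) d²/dx², so ⟨T⟩ = −(ħ²/2m) ∫ χ*·χ'' dx; with m = 3.57.
Gaussian moments: ∫x^(2j)·e^(−2βx²) dx = (2j−1)!!/(4β)^j · √(π/(2β)), odd powers integrate to 0; here √(π/(2β)) = 0.72603. Derivatives: χ′ = (ik − 2βx)·χ, χ″ = ((ik − 2βx)² − 2β)·χ; the odd-in-x pieces drop out.
⟨T⟩ = 0.61238.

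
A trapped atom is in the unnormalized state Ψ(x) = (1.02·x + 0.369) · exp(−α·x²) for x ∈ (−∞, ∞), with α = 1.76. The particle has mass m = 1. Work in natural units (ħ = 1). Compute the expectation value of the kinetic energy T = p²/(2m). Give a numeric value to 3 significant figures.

T = −(ħ²/2m) d²/dx², so ⟨T⟩ = −(ħ²/2m) ∫ Ψ*·Ψ'' dx / ∫|Ψ|² dx; with m = 1.
Expand each integrand as polynomial × e^(−2αx²) and use ∫x^(2j)·e^(−2αx²) dx = (2j−1)!!/(4α)^j · √(π/(2α)), odd powers → 0; here √(π/(2α)) = 0.94472. Differentiate with the product rule, d/dx e^(−αx²) = −2αx·e^(−αx²).
State is unnormalized: ∫|Ψ|² dx = 0.26825, and ∫Ψ*·(−ħ²/2m · Ψ'') dx = 0.48178, so ⟨T⟩ = 0.48178 / 0.26825.
⟨T⟩ = 1.7960.

1.80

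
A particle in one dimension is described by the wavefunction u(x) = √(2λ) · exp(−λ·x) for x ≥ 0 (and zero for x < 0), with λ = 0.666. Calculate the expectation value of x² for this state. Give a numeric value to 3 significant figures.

⟨x²⟩ = ∫ x²·|u|² dx (integrals over the domain).
Every integrand reduces to terms xʲ·e^(−2λx) on [0, ∞); use ∫₀^∞ xʲ·e^(−2λx) dx = j!/(2λ)^(j+1).
⟨x²⟩ = 1.1273.

1.13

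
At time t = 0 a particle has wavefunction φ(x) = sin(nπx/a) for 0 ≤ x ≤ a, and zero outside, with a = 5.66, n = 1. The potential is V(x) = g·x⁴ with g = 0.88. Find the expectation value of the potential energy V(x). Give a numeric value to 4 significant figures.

⟨V⟩ = ∫ V(x)·|φ|² dx / ∫|φ|² dx.
With sin²θ = (1 − cos2θ)/2 on 0 ≤ x ≤ a: ∫sin²(nπx/a) dx = a/2, ∫x·sin²(nπx/a) dx = a²/4, ∫x²·sin²(nπx/a) dx = a³·(1/6 − 1/(4n²π²)); higher powers xᵏ the same way, integrating xᵏ·cos(2nπx/a) by parts.
State is unnormalized: ∫|φ|² dx = 2.8300, and ∫φ*·V(x)·φ dx = 291.57, so ⟨V⟩ = 291.57 / 2.8300.
⟨V⟩ = 103.03.

103.0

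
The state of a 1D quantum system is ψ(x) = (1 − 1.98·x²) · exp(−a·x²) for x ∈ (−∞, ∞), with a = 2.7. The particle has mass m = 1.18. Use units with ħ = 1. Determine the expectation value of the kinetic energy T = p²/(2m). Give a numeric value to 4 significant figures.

2.496

T = −(ħ²/2m) d²/dx², so ⟨T⟩ = −(ħ²/2m) ∫ ψ*·ψ'' dx / ∫|ψ|² dx; with m = 1.18.
Expand each integrand as polynomial × e^(−2ax²) and use ∫x^(2j)·e^(−2ax²) dx = (2j−1)!!/(4a)^j · √(π/(2a)), odd powers → 0; here √(π/(2a)) = 0.76274. Differentiate with the product rule, d/dx e^(−ax²) = −2ax·e^(−ax²).
State is unnormalized: ∫|ψ|² dx = 0.55998, and ∫ψ*·(−ħ²/2m · ψ'') dx = 1.3979, so ⟨T⟩ = 1.3979 / 0.55998.
⟨T⟩ = 2.4963.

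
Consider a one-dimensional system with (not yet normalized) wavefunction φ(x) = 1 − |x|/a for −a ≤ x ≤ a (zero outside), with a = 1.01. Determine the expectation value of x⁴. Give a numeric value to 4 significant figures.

⟨x⁴⟩ = ∫ x⁴·|φ|² dx / ∫|φ|² dx (integrals over the domain).
φ is even, so ∫ over [−a, a] = 2∫₀ᵃ with φ = 1 − x/a there: ∫₀ᵃ (1 − x/a)² dx = a/3, ∫₀ᵃ x²(1 − x/a)² dx = a³/30, ∫₀ᵃ x⁴(1 − x/a)² dx = a⁵/105.
State is unnormalized: ∫|φ|² dx = 0.67333, and ∫φ*·x⁴·φ dx = 0.020019, so ⟨x⁴⟩ = 0.020019 / 0.67333.
⟨x⁴⟩ = 0.029732.

0.02973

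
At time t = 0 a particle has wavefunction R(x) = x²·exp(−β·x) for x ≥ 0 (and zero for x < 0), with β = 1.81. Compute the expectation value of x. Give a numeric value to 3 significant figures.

1.38

⟨x⟩ = ∫ x·|R|² dx / ∫|R|² dx (integrals over the domain).
Every integrand reduces to terms xʲ·e^(−2βx) on [0, ∞); use ∫₀^∞ xʲ·e^(−2βx) dx = j!/(2β)^(j+1).
State is unnormalized: ∫|R|² dx = 0.038607, and ∫R*·x·R dx = 0.053325, so ⟨x⟩ = 0.053325 / 0.038607.
⟨x⟩ = 1.3812.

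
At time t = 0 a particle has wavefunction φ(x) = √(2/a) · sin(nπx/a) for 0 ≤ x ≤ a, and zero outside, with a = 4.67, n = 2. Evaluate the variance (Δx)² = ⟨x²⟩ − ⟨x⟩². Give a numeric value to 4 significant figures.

Compute ⟨x⟩ and ⟨x²⟩ separately, then (Δx)² = ⟨x²⟩ − ⟨x⟩².
With sin²θ = (1 − cos2θ)/2 on 0 ≤ x ≤ a: ∫sin²(nπx/a) dx = a/2, ∫x·sin²(nπx/a) dx = a²/4, ∫x²·sin²(nπx/a) dx = a³·(1/6 − 1/(4n²π²)); higher powers xᵏ the same way, integrating xᵏ·cos(2nπx/a) by parts.
⟨x⟩ = 2.3350 and ⟨x²⟩ = 6.9934.
(Δx)² = 6.9934 − (2.3350)² = 1.5412.

1.541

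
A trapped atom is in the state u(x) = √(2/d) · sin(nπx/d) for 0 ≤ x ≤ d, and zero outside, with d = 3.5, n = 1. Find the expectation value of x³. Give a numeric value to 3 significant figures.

⟨x³⟩ = ∫ x³·|u|² dx (integrals over the domain).
With sin²θ = (1 − cos2θ)/2 on 0 ≤ x ≤ d: ∫sin²(nπx/d) dx = d/2, ∫x·sin²(nπx/d) dx = d²/4, ∫x²·sin²(nπx/d) dx = d³·(1/6 − 1/(4n²π²)); higher powers xᵏ the same way, integrating xᵏ·cos(2nπx/d) by parts.
⟨x³⟩ = 7.4606.

7.46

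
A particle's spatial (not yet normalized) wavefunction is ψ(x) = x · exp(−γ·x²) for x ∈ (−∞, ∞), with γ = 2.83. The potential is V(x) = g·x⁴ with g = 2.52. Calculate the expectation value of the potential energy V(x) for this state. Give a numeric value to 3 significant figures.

⟨V⟩ = ∫ V(x)·|ψ|² dx / ∫|ψ|² dx.
Expand each integrand as polynomial × e^(−2γx²) and use ∫x^(2j)·e^(−2γx²) dx = (2j−1)!!/(4γ)^j · √(π/(2γ)), odd powers → 0; here √(π/(2γ)) = 0.74502.
State is unnormalized: ∫|ψ|² dx = 0.065814, and ∫ψ*·V(x)·ψ dx = 0.019414, so ⟨V⟩ = 0.019414 / 0.065814.
⟨V⟩ = 0.29498.

0.295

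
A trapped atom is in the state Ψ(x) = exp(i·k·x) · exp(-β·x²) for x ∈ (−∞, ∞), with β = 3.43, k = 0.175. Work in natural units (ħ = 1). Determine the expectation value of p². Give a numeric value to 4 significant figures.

p² Ψ = −ħ² d²Ψ/dx²; ⟨p²⟩ = −ħ² ∫ Ψ*·Ψ'' dx / ∫|Ψ|² dx.
Gaussian moments: ∫x^(2j)·e^(−2βx²) dx = (2j−1)!!/(4β)^j · √(π/(2β)), odd powers integrate to 0; here √(π/(2β)) = 0.67673. Derivatives: Ψ′ = (ik − 2βx)·Ψ, Ψ″ = ((ik − 2βx)² − 2β)·Ψ; the odd-in-x pieces drop out.
State is unnormalized: ∫|Ψ|² dx = 0.67673, and ∫Ψ*·(−ħ² Ψ'') dx = 2.3419, so ⟨p²⟩ = 2.3419 / 0.67673.
⟨p²⟩ = 3.4606.

3.461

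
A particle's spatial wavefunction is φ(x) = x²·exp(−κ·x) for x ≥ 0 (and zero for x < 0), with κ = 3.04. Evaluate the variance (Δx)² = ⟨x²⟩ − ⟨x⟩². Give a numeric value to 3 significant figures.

0.135

Compute ⟨x⟩ and ⟨x²⟩ separately, then (Δx)² = ⟨x²⟩ − ⟨x⟩².
Every integrand reduces to terms xʲ·e^(−2κx) on [0, ∞); use ∫₀^∞ xʲ·e^(−2κx) dx = j!/(2κ)^(j+1).
Normalization: ∫|φ|² dx = 0.0028886.
⟨x⟩ = 0.82237 and ⟨x²⟩ = 0.81155.
(Δx)² = 0.81155 − (0.82237)² = 0.13526.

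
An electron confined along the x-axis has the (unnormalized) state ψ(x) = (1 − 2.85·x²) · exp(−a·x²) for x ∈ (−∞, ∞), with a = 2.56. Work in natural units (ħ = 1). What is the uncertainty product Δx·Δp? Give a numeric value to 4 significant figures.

Δx = √(⟨x²⟩−⟨x⟩²), Δp = √(⟨p²⟩−⟨p⟩²).
Expand each integrand as polynomial × e^(−2ax²) and use ∫x^(2j)·e^(−2ax²) dx = (2j−1)!!/(4a)^j · √(π/(2a)), odd powers → 0; here √(π/(2a)) = 0.78332. Differentiate with the product rule, d/dx e^(−ax²) = −2ax·e^(−ax²).
Normalization: ∫|ψ|² dx = 0.52933.
⟨x⟩ = 0.0000, ⟨x²⟩ = 0.071104 ⇒ Δx = 0.26665.
⟨p⟩ = 0.0000, ⟨p²⟩ = 7.9514 ⇒ Δp = 2.8198.
Δx·Δp = 0.75191.

0.7519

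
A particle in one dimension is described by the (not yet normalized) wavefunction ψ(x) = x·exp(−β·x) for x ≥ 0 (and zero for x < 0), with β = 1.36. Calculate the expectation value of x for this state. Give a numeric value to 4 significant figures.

1.103

⟨x⟩ = ∫ x·|ψ|² dx / ∫|ψ|² dx (integrals over the domain).
Every integrand reduces to terms xʲ·e^(−2βx) on [0, ∞); use ∫₀^∞ xʲ·e^(−2βx) dx = j!/(2β)^(j+1).
State is unnormalized: ∫|ψ|² dx = 0.099386, and ∫ψ*·x·ψ dx = 0.10962, so ⟨x⟩ = 0.10962 / 0.099386.
⟨x⟩ = 1.1029.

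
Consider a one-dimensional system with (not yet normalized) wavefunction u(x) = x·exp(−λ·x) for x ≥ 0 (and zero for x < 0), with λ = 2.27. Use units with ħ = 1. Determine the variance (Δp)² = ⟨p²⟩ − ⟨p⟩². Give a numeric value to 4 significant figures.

Compute ⟨p⟩ and ⟨p²⟩ separately; (Δp)² = ⟨p²⟩ − ⟨p⟩².
Differentiate x·exp(−λ·x) with the product rule; every integrand then reduces to terms xʲ·e^(−2λx) on [0, ∞), with ∫₀^∞ xʲ·e^(−2λx) dx = j!/(2λ)^(j+1).
Normalization: ∫|u|² dx = 0.021373.
⟨p⟩ = 0.0000 and ⟨p²⟩ = 5.1529.
(Δp)² = 5.1529 − (0.0000)² = 5.1529.

5.153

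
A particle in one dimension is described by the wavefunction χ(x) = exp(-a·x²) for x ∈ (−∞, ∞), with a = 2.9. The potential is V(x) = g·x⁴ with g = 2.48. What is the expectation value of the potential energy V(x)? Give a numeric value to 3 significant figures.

⟨V⟩ = ∫ V(x)·|χ|² dx / ∫|χ|² dx.
Gaussian moments: ∫x^(2j)·e^(−2ax²) dx = (2j−1)!!/(4a)^j · √(π/(2a)), odd powers integrate to 0; here √(π/(2a)) = 0.73597.
State is unnormalized: ∫|χ|² dx = 0.73597, and ∫χ*·V(x)·χ dx = 0.040693, so ⟨V⟩ = 0.040693 / 0.73597.
⟨V⟩ = 0.055291.

0.0553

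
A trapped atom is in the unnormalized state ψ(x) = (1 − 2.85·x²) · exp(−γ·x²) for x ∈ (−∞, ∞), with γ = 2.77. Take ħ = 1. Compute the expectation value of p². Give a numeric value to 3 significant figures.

8.01

p² ψ = −ħ² d²ψ/dx²; ⟨p²⟩ = −ħ² ∫ ψ*·ψ'' dx / ∫|ψ|² dx.
Expand each integrand as polynomial × e^(−2γx²) and use ∫x^(2j)·e^(−2γx²) dx = (2j−1)!!/(4γ)^j · √(π/(2γ)), odd powers → 0; here √(π/(2γ)) = 0.75304. Differentiate with the product rule, d/dx e^(−γx²) = −2γx·e^(−γx²).
State is unnormalized: ∫|ψ|² dx = 0.51512, and ∫ψ*·(−ħ² ψ'') dx = 4.1251, so ⟨p²⟩ = 4.1251 / 0.51512.
⟨p²⟩ = 8.0081.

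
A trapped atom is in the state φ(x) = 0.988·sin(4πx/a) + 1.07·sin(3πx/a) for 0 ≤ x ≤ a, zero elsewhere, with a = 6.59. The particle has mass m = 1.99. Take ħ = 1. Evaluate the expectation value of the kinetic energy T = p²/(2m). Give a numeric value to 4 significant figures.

T = −(ħ²/2m) d²/dx², so ⟨T⟩ = −(ħ²/2m) ∫ φ*·φ'' dx / ∫|φ|² dx; with m = 1.99.
d²/dx² sin(jπx/a) = −(jπ/a)²·sin(jπx/a); on 0 ≤ x ≤ a, ∫sin²(jπx/a) dx = a/2 and ∫sin(jπx/a)·sin(lπx/a) dx = 0 for j ≠ l, so only diagonal terms survive in ∫|φ|² and ∫φ·φ″; ∫φ·φ′ dx = [φ²/2] between the walls = 0.
State is unnormalized: ∫|φ|² dx = 6.9888, and ∫φ*·(−ħ²/2m · φ'') dx = 4.8773, so ⟨T⟩ = 4.8773 / 6.9888.
⟨T⟩ = 0.69787.

0.6979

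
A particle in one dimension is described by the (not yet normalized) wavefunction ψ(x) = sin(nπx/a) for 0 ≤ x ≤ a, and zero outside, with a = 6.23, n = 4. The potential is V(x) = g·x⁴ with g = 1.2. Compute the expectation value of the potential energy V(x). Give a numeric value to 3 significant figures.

350.

⟨V⟩ = ∫ V(x)·|ψ|² dx / ∫|ψ|² dx.
With sin²θ = (1 − cos2θ)/2 on 0 ≤ x ≤ a: ∫sin²(nπx/a) dx = a/2, ∫x·sin²(nπx/a) dx = a²/4, ∫x²·sin²(nπx/a) dx = a³·(1/6 − 1/(4n²π²)); higher powers xᵏ the same way, integrating xᵏ·cos(2nπx/a) by parts.
State is unnormalized: ∫|ψ|² dx = 3.1150, and ∫ψ*·V(x)·ψ dx = 1090.9, so ⟨V⟩ = 1090.9 / 3.1150.
⟨V⟩ = 350.21.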